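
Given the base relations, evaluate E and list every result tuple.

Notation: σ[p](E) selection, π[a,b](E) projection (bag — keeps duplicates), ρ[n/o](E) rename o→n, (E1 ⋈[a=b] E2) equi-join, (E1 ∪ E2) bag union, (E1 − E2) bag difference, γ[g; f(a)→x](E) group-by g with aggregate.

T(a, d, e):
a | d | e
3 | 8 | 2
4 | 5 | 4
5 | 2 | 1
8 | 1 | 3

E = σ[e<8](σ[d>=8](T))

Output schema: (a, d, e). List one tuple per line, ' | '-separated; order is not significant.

Stepwise |·|:
  T → 4
  σ[d>=8](T) → 1
  σ[e<8](σ[d>=8](T)) → 1

== RESULT ==
a | d | e
3 | 8 | 2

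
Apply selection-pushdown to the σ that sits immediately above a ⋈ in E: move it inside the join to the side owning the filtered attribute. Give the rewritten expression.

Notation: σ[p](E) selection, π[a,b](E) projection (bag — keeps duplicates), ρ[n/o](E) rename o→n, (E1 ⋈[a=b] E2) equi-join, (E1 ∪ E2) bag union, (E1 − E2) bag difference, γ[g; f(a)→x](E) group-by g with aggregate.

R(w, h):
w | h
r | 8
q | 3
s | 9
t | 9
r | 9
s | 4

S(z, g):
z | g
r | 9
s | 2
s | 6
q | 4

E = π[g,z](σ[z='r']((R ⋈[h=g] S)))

σ filters on z, owned by the right side.
E' = π[g,z]((R ⋈[h=g] σ[z='r'](S)))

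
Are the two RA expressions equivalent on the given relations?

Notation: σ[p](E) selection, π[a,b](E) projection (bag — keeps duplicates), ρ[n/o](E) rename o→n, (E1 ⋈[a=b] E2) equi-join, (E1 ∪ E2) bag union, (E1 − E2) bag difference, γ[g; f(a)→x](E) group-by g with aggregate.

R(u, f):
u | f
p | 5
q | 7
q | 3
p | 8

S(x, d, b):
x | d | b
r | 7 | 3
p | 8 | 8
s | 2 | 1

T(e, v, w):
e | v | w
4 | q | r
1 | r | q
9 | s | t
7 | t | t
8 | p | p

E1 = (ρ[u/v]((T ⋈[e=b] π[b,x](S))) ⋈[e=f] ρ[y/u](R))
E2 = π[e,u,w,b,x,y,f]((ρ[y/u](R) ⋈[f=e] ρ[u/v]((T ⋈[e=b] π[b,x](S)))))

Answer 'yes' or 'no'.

E1 row counts bottom-up:
  T → 5
  S → 3
  π[b,x](S) → 3
  (T ⋈[e=b] π[b,x](S)) → 2
  ρ[u/v]((T ⋈[e=b] π[b,x](S))) → 2
  R → 4
  ρ[y/u](R) → 4
  (ρ[u/v]((T ⋈[e=b] π[b,x](S))) ⋈[e=f] ρ[y/u](R)) → 1
E2 row counts bottom-up:
  R → 4
  ρ[y/u](R) → 4
  T → 5
  S → 3
  π[b,x](S) → 3
  (T ⋈[e=b] π[b,x](S)) → 2
  ρ[u/v]((T ⋈[e=b] π[b,x](S))) → 2
  (ρ[y/u](R) ⋈[f=e] ρ[u/v]((T ⋈[e=b] π[b,x](S)))) → 1
  π[e,u,w,b,x,y,f]((ρ[y/u](R) ⋈[f=e] ρ[u/v]((T ⋈[e=b] π[b,x](S))))) → 1

E1 and E2 produce the same multiset:
e | u | w | b | x | y | f
8 | p | p | 8 | p | p | 8

yes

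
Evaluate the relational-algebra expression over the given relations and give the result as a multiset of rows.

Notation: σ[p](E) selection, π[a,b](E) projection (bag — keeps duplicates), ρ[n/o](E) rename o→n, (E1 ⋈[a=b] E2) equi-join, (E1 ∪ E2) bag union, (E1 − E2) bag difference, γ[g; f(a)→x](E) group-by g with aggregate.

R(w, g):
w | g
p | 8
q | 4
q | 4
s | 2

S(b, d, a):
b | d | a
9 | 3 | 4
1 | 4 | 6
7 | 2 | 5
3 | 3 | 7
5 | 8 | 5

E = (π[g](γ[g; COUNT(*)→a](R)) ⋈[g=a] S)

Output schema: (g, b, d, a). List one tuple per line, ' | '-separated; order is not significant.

Per-node cardinality:
  R → 4
  γ[g; COUNT(*)→a](R) → 3
  π[g](γ[g; COUNT(*)→a](R)) → 3
  S → 5
  (π[g](γ[g; COUNT(*)→a](R)) ⋈[g=a] S) → 1

== RESULT ==
g | b | d | a
4 | 9 | 3 | 4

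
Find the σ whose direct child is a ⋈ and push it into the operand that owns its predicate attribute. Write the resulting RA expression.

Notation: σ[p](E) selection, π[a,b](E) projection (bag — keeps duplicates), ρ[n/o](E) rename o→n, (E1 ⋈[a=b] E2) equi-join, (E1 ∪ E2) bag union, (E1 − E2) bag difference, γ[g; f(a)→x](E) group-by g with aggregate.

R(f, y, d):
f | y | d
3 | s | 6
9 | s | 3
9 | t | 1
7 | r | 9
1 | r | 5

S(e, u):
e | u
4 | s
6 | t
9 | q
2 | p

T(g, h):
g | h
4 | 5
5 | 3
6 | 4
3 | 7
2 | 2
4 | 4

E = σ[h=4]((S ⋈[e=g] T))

σ filters on h, owned by the right side.
E' = (S ⋈[e=g] σ[h=4](T))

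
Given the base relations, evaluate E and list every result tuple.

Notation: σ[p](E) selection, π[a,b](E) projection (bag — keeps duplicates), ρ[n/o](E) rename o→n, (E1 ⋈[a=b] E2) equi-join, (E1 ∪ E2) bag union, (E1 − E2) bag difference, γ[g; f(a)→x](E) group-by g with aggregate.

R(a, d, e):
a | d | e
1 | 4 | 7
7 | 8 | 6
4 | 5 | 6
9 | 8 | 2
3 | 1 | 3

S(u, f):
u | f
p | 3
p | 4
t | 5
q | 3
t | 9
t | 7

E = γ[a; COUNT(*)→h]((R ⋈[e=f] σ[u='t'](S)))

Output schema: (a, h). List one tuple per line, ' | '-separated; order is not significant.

Stepwise |·|:
  R → 5
  S → 6
  σ[u='t'](S) → 3
  (R ⋈[e=f] σ[u='t'](S)) → 1
  γ[a; COUNT(*)→h]((R ⋈[e=f] σ[u='t'](S))) → 1

== RESULT ==
a | h
1 | 1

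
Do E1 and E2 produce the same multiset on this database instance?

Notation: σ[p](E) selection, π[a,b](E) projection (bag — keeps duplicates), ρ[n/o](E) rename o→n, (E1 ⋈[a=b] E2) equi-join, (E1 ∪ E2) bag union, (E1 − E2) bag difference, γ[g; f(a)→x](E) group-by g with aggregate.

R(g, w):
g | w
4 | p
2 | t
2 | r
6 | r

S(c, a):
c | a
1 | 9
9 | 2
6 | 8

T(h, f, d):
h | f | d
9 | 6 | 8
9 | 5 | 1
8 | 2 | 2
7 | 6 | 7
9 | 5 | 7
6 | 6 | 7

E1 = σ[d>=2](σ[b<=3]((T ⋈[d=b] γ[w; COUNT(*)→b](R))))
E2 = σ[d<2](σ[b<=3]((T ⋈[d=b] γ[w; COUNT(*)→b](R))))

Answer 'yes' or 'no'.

E1 row counts bottom-up:
  T → 6
  R → 4
  γ[w; COUNT(*)→b](R) → 3
  (T ⋈[d=b] γ[w; COUNT(*)→b](R)) → 3
  σ[b<=3]((T ⋈[d=b] γ[w; COUNT(*)→b](R))) → 3
  σ[d>=2](σ[b<=3]((T ⋈[d=b] γ[w; COUNT(*)→b](R)))) → 1
E2 row counts bottom-up:
  T → 6
  R → 4
  γ[w; COUNT(*)→b](R) → 3
  (T ⋈[d=b] γ[w; COUNT(*)→b](R)) → 3
  σ[b<=3]((T ⋈[d=b] γ[w; COUNT(*)→b](R))) → 3
  σ[d<2](σ[b<=3]((T ⋈[d=b] γ[w; COUNT(*)→b](R)))) → 2

E1 result:
h | f | d | w | b
8 | 2 | 2 | r | 2
E2 result:
h | f | d | w | b
9 | 5 | 1 | p | 1
9 | 5 | 1 | t | 1
Witness: (9, 5, 1, 't', 1) appears 0× in E1 but 1× in E2.

no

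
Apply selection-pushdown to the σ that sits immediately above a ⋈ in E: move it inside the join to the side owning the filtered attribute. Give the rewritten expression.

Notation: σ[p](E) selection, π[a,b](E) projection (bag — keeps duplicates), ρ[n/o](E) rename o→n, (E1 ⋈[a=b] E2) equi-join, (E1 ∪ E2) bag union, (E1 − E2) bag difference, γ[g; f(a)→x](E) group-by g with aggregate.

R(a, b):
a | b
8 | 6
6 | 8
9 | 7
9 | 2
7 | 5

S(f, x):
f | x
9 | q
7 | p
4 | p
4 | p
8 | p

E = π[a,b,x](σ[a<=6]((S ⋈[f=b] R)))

σ filters on a, owned by the right side.
E' = π[a,b,x]((S ⋈[f=b] σ[a<=6](R)))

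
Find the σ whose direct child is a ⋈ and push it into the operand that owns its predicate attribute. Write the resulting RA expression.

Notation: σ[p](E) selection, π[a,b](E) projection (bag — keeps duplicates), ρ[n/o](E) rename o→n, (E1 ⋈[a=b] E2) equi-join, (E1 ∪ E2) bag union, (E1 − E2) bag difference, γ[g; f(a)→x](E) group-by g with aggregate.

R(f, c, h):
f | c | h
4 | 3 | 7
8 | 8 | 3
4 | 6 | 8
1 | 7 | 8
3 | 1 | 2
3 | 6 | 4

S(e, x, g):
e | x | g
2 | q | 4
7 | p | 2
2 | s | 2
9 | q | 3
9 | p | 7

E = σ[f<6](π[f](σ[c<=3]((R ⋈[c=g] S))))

σ filters on c, owned by the left side.
E' = σ[f<6](π[f]((σ[c<=3](R) ⋈[c=g] S)))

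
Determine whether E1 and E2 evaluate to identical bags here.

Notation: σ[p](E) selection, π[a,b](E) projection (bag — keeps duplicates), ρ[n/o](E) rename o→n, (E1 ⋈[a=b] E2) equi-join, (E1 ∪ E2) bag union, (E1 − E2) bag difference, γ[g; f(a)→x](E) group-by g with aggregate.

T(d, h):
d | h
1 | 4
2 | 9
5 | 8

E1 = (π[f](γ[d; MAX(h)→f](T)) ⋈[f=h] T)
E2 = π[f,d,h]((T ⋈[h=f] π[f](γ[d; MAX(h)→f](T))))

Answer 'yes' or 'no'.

E1 stepwise |·|:
  T → 3
  γ[d; MAX(h)→f](T) → 3
  π[f](γ[d; MAX(h)→f](T)) → 3
  T → 3
  (π[f](γ[d; MAX(h)→f](T)) ⋈[f=h] T) → 3
E2 stepwise |·|:
  T → 3
  T → 3
  γ[d; MAX(h)→f](T) → 3
  π[f](γ[d; MAX(h)→f](T)) → 3
  (T ⋈[h=f] π[f](γ[d; MAX(h)→f](T))) → 3
  π[f,d,h]((T ⋈[h=f] π[f](γ[d; MAX(h)→f](T)))) → 3

E1 and E2 produce the same multiset:
f | d | h
4 | 1 | 4
8 | 5 | 8
9 | 2 | 9

yes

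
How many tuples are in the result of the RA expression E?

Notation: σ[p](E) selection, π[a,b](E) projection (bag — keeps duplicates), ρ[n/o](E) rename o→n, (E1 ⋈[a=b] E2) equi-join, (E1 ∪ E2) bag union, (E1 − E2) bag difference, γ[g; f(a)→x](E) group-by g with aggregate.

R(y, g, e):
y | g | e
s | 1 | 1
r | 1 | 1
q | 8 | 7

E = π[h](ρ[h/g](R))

Stepwise |·|:
  R → 3
  ρ[h/g](R) → 3
  π[h](ρ[h/g](R)) → 3

|E| = 3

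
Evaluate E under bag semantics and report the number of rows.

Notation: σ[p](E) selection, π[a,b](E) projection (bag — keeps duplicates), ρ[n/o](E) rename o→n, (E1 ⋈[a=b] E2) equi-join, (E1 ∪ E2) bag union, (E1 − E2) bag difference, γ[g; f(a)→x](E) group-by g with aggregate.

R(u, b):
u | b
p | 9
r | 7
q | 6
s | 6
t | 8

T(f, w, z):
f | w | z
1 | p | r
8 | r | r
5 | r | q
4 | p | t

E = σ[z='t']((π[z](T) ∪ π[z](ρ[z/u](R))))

Stepwise |·|:
  T → 4
  π[z](T) → 4
  R → 5
  ρ[z/u](R) → 5
  π[z](ρ[z/u](R)) → 5
  (π[z](T) ∪ π[z](ρ[z/u](R))) → 9
  σ[z='t']((π[z](T) ∪ π[z](ρ[z/u](R)))) → 2

|E| = 2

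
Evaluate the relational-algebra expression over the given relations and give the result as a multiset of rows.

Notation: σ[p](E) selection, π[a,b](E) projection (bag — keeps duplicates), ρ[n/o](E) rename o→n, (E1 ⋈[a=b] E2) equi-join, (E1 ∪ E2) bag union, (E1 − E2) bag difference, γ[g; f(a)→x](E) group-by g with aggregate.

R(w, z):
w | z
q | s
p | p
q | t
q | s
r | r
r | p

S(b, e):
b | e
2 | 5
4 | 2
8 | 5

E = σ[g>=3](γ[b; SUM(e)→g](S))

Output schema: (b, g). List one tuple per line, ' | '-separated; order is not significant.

Stepwise |·|:
  S → 3
  γ[b; SUM(e)→g](S) → 3
  σ[g>=3](γ[b; SUM(e)→g](S)) → 2

== RESULT ==
b | g
2 | 5
8 | 5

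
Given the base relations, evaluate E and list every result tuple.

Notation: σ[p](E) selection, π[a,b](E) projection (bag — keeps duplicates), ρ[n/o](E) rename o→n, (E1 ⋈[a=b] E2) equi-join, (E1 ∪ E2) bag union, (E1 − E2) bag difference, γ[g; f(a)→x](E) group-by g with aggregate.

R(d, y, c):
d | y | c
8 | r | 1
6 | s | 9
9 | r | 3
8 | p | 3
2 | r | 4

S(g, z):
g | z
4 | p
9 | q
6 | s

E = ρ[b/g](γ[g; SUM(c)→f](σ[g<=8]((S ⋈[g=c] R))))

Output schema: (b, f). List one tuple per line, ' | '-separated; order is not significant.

Row counts bottom-up:
  S → 3
  R → 5
  (S ⋈[g=c] R) → 2
  σ[g<=8]((S ⋈[g=c] R)) → 1
  γ[g; SUM(c)→f](σ[g<=8]((S ⋈[g=c] R))) → 1
  ρ[b/g](γ[g; SUM(c)→f](σ[g<=8]((S ⋈[g=c] R)))) → 1

== RESULT ==
b | f
4 | 4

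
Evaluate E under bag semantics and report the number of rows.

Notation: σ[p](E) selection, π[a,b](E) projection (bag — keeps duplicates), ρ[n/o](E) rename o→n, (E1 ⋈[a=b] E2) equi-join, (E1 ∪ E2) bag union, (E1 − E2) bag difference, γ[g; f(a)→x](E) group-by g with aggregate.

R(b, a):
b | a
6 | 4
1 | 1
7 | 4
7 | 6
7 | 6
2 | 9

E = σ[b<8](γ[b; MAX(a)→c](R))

Per-node cardinality:
  R → 6
  γ[b; MAX(a)→c](R) → 4
  σ[b<8](γ[b; MAX(a)→c](R)) → 4

|E| = 4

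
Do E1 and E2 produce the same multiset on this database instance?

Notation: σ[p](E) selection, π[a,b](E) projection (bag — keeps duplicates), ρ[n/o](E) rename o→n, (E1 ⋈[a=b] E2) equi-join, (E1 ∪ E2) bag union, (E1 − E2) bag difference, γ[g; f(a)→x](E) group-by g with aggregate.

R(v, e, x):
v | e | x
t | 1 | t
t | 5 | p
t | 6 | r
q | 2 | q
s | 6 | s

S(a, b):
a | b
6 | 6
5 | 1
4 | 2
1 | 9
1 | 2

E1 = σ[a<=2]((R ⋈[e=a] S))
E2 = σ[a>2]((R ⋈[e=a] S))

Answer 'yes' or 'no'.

E1 per-node cardinality:
  R → 5
  S → 5
  (R ⋈[e=a] S) → 5
  σ[a<=2]((R ⋈[e=a] S)) → 2
E2 per-node cardinality:
  R → 5
  S → 5
  (R ⋈[e=a] S) → 5
  σ[a>2]((R ⋈[e=a] S)) → 3

E1 result:
v | e | x | a | b
t | 1 | t | 1 | 2
t | 1 | t | 1 | 9
E2 result:
v | e | x | a | b
s | 6 | s | 6 | 6
t | 5 | p | 5 | 1
t | 6 | r | 6 | 6
Witness: ('t', 5, 'p', 5, 1) appears 0× in E1 but 1× in E2.

no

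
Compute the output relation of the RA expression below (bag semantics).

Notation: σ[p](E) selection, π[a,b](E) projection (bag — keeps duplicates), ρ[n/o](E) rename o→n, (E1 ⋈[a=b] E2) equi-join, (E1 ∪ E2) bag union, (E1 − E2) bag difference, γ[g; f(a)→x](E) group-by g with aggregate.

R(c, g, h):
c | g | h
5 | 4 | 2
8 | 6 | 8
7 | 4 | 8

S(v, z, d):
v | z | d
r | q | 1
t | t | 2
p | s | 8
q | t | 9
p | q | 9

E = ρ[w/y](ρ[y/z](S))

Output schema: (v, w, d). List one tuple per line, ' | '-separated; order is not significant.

Row counts bottom-up:
  S → 5
  ρ[y/z](S) → 5
  ρ[w/y](ρ[y/z](S)) → 5

== RESULT ==
v | w | d
p | q | 9
p | s | 8
q | t | 9
r | q | 1
t | t | 2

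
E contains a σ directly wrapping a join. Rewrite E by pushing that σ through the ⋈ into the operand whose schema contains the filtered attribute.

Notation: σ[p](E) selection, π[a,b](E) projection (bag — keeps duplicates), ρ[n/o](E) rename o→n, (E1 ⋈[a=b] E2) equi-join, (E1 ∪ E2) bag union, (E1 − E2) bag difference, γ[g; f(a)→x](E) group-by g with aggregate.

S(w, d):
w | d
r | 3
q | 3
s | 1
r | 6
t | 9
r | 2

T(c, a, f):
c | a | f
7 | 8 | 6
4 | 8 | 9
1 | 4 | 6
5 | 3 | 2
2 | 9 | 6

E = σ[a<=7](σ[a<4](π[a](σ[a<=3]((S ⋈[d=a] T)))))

σ filters on a, owned by the right side.
E' = σ[a<=7](σ[a<4](π[a]((S ⋈[d=a] σ[a<=3](T)))))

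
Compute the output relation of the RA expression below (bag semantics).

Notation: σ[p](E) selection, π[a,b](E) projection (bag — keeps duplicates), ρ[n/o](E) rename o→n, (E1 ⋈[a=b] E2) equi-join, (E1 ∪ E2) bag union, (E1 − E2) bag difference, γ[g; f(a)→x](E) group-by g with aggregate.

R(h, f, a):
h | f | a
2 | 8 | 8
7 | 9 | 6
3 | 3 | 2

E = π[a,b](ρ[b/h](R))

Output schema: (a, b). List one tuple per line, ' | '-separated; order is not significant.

Per-node cardinality:
  R → 3
  ρ[b/h](R) → 3
  π[a,b](ρ[b/h](R)) → 3

== RESULT ==
a | b
2 | 3
6 | 7
8 | 2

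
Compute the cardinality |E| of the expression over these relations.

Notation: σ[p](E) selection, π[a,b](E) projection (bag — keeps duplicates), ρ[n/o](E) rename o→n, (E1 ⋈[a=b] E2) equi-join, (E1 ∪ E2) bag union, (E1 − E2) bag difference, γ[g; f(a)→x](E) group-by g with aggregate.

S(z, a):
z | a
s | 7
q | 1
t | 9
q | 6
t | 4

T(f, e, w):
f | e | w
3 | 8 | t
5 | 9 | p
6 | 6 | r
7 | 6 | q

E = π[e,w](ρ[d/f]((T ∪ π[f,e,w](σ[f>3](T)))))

Stepwise |·|:
  T → 4
  T → 4
  σ[f>3](T) → 3
  π[f,e,w](σ[f>3](T)) → 3
  (T ∪ π[f,e,w](σ[f>3](T))) → 7
  ρ[d/f]((T ∪ π[f,e,w](σ[f>3](T)))) → 7
  π[e,w](ρ[d/f]((T ∪ π[f,e,w](σ[f>3](T))))) → 7

|E| = 7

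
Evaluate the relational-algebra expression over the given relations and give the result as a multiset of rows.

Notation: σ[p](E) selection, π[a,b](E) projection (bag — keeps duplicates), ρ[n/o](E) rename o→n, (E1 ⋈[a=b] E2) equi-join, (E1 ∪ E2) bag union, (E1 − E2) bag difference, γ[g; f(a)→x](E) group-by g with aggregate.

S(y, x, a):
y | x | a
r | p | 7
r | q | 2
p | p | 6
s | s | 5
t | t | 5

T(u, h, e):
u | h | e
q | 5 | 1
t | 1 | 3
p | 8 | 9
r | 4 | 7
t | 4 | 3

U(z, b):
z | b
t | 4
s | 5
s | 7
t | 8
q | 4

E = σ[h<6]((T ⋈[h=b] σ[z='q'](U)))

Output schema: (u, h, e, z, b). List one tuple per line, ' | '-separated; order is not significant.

Per-node cardinality:
  T → 5
  U → 5
  σ[z='q'](U) → 1
  (T ⋈[h=b] σ[z='q'](U)) → 2
  σ[h<6]((T ⋈[h=b] σ[z='q'](U))) → 2

== RESULT ==
u | h | e | z | b
r | 4 | 7 | q | 4
t | 4 | 3 | q | 4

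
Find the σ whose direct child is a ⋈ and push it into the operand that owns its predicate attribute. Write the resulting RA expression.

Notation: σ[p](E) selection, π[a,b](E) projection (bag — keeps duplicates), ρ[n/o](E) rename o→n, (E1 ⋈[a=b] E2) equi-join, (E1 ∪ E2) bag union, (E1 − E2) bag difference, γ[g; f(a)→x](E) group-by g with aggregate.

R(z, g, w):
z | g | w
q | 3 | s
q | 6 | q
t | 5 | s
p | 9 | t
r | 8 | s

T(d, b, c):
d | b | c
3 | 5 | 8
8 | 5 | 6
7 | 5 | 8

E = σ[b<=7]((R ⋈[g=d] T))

σ filters on b, owned by the right side.
E' = (R ⋈[g=d] σ[b<=7](T))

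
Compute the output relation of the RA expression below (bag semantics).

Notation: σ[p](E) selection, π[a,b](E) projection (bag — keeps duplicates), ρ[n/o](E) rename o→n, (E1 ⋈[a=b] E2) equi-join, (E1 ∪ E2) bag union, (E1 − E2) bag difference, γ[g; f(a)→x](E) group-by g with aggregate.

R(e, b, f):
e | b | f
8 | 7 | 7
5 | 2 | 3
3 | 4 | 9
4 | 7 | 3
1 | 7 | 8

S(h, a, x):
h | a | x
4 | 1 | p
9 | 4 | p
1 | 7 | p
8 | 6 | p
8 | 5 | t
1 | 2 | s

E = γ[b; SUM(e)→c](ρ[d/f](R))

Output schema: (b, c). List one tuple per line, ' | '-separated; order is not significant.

Stepwise |·|:
  R → 5
  ρ[d/f](R) → 5
  γ[b; SUM(e)→c](ρ[d/f](R)) → 3

== RESULT ==
b | c
2 | 5
4 | 3
7 | 13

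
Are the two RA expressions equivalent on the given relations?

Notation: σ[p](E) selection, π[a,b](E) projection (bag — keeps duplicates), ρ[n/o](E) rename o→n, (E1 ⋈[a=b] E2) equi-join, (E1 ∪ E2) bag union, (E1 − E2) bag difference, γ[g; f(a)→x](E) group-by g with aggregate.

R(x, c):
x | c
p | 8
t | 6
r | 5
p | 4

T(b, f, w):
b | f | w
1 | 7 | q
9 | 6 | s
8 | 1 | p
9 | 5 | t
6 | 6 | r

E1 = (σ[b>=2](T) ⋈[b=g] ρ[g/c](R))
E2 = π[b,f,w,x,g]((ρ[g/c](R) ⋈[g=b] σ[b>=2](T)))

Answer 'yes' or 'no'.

E1 stepwise |·|:
  T → 5
  σ[b>=2](T) → 4
  R → 4
  ρ[g/c](R) → 4
  (σ[b>=2](T) ⋈[b=g] ρ[g/c](R)) → 2
E2 stepwise |·|:
  R → 4
  ρ[g/c](R) → 4
  T → 5
  σ[b>=2](T) → 4
  (ρ[g/c](R) ⋈[g=b] σ[b>=2](T)) → 2
  π[b,f,w,x,g]((ρ[g/c](R) ⋈[g=b] σ[b>=2](T))) → 2

E1 and E2 produce the same multiset:
b | f | w | x | g
6 | 6 | r | t | 6
8 | 1 | p | p | 8

yes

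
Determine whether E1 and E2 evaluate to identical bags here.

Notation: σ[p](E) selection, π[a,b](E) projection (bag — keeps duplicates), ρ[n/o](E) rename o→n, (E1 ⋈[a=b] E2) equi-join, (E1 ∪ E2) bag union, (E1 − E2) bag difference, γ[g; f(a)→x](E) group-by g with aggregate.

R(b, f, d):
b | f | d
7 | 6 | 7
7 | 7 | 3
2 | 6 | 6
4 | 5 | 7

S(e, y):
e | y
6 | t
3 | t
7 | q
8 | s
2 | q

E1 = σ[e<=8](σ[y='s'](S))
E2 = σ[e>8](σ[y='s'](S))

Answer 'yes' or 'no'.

E1 per-node cardinality:
  S → 5
  σ[y='s'](S) → 1
  σ[e<=8](σ[y='s'](S)) → 1
E2 per-node cardinality:
  S → 5
  σ[y='s'](S) → 1
  σ[e>8](σ[y='s'](S)) → 0

E1 result:
e | y
8 | s
E2 result:
e | y
(0 rows)
Witness: (8, 's') appears 1× in E1 but 0× in E2.

no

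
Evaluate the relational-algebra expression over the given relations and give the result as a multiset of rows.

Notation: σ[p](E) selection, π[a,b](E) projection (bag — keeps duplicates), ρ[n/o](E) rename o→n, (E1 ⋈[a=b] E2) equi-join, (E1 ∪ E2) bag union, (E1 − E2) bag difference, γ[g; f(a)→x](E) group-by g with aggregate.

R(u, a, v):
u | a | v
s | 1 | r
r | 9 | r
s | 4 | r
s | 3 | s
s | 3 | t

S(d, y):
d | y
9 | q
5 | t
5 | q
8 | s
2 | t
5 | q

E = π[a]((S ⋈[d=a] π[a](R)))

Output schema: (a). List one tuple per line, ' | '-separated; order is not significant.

Stepwise |·|:
  S → 6
  R → 5
  π[a](R) → 5
  (S ⋈[d=a] π[a](R)) → 1
  π[a]((S ⋈[d=a] π[a](R))) → 1

== RESULT ==
a
9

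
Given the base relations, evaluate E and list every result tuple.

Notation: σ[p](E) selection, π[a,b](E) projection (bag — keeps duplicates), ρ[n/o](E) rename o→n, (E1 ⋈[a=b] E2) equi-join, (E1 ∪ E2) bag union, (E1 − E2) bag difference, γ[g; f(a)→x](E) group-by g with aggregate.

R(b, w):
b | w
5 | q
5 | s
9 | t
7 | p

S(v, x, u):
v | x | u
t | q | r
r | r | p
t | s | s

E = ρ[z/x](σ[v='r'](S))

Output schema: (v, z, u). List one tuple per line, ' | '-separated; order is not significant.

Stepwise |·|:
  S → 3
  σ[v='r'](S) → 1
  ρ[z/x](σ[v='r'](S)) → 1

== RESULT ==
v | z | u
r | r | p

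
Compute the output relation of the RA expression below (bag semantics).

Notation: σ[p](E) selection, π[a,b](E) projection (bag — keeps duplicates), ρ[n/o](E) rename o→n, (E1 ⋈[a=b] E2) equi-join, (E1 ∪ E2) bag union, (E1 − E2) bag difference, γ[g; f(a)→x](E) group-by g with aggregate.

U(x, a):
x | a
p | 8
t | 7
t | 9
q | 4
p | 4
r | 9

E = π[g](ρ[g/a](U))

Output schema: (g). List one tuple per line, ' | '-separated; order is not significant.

Stepwise |·|:
  U → 6
  ρ[g/a](U) → 6
  π[g](ρ[g/a](U)) → 6

== RESULT ==
g
4
4
7
8
9
9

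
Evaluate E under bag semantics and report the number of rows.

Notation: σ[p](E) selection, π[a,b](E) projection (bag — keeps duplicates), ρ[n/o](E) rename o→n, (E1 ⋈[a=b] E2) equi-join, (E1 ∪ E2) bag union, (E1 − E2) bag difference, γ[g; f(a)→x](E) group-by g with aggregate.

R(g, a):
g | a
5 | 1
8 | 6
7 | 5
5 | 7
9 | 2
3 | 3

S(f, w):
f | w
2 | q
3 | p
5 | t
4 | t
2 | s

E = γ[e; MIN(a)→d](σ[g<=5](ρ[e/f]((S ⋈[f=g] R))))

Stepwise |·|:
  S → 5
  R → 6
  (S ⋈[f=g] R) → 3
  ρ[e/f]((S ⋈[f=g] R)) → 3
  σ[g<=5](ρ[e/f]((S ⋈[f=g] R))) → 3
  γ[e; MIN(a)→d](σ[g<=5](ρ[e/f]((S ⋈[f=g] R)))) → 2

|E| = 2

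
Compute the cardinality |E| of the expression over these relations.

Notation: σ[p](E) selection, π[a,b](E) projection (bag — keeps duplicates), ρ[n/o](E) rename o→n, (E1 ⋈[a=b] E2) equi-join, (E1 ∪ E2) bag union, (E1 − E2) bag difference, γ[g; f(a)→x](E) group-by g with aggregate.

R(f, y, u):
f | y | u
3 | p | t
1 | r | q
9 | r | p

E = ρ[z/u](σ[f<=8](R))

Per-node cardinality:
  R → 3
  σ[f<=8](R) → 2
  ρ[z/u](σ[f<=8](R)) → 2

|E| = 2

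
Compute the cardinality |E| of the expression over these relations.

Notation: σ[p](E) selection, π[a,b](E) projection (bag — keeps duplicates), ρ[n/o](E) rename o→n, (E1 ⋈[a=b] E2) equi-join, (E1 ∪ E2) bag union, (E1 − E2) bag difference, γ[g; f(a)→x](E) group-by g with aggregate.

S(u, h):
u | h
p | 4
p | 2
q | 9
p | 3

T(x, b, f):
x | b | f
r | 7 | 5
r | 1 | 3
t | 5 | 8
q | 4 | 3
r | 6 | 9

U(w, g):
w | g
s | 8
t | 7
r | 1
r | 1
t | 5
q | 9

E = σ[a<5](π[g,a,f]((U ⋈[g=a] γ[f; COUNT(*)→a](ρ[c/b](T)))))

Per-node cardinality:
  U → 6
  T → 5
  ρ[c/b](T) → 5
  γ[f; COUNT(*)→a](ρ[c/b](T)) → 4
  (U ⋈[g=a] γ[f; COUNT(*)→a](ρ[c/b](T))) → 6
  π[g,a,f]((U ⋈[g=a] γ[f; COUNT(*)→a](ρ[c/b](T)))) → 6
  σ[a<5](π[g,a,f]((U ⋈[g=a] γ[f; COUNT(*)→a](ρ[c/b](T))))) → 6

|E| = 6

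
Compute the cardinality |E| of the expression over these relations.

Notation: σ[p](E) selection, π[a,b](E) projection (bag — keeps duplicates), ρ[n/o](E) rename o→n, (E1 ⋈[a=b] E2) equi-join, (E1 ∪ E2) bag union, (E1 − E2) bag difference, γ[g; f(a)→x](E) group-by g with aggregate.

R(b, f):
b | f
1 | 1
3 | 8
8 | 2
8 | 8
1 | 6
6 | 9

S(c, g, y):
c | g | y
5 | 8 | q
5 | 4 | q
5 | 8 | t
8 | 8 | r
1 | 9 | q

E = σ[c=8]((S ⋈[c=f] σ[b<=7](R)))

Subexpression sizes:
  S → 5
  R → 6
  σ[b<=7](R) → 4
  (S ⋈[c=f] σ[b<=7](R)) → 2
  σ[c=8]((S ⋈[c=f] σ[b<=7](R))) → 1

|E| = 1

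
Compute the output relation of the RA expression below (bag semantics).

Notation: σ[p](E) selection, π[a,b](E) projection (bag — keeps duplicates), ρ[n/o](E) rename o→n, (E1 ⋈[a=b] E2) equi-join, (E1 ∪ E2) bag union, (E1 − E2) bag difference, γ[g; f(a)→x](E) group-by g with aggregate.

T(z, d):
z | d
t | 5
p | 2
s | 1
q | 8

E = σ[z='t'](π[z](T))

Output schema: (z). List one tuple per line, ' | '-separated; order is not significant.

Row counts bottom-up:
  T → 4
  π[z](T) → 4
  σ[z='t'](π[z](T)) → 1

== RESULT ==
z
t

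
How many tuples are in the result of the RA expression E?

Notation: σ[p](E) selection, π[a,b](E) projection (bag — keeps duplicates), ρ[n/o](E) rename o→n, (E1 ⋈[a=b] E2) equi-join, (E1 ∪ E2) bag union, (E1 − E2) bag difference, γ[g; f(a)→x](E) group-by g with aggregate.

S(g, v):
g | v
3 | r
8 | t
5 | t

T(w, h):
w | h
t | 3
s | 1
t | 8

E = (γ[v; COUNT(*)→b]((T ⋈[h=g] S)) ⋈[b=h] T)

Per-node cardinality:
  T → 3
  S → 3
  (T ⋈[h=g] S) → 2
  γ[v; COUNT(*)→b]((T ⋈[h=g] S)) → 2
  T → 3
  (γ[v; COUNT(*)→b]((T ⋈[h=g] S)) ⋈[b=h] T) → 2

|E| = 2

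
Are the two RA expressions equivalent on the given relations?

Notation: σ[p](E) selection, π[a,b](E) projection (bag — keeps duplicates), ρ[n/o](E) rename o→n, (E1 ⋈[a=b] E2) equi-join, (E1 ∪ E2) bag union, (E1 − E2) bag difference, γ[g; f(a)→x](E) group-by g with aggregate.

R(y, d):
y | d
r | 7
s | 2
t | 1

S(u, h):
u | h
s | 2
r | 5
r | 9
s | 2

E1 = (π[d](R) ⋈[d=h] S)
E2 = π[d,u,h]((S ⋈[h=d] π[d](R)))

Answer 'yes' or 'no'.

E1 row counts bottom-up:
  R → 3
  π[d](R) → 3
  S → 4
  (π[d](R) ⋈[d=h] S) → 2
E2 row counts bottom-up:
  S → 4
  R → 3
  π[d](R) → 3
  (S ⋈[h=d] π[d](R)) → 2
  π[d,u,h]((S ⋈[h=d] π[d](R))) → 2

E1 and E2 produce the same multiset:
d | u | h
2 | s | 2
2 | s | 2

yes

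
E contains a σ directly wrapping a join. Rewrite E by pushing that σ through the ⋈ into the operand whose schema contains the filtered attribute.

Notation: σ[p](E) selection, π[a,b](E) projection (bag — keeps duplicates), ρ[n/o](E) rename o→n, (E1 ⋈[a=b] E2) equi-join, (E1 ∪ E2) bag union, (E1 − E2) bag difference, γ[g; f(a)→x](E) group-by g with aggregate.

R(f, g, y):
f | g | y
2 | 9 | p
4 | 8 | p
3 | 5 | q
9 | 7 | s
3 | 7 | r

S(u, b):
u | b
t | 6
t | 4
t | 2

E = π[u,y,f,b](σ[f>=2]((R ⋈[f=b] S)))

σ filters on f, owned by the left side.
E' = π[u,y,f,b]((σ[f>=2](R) ⋈[f=b] S))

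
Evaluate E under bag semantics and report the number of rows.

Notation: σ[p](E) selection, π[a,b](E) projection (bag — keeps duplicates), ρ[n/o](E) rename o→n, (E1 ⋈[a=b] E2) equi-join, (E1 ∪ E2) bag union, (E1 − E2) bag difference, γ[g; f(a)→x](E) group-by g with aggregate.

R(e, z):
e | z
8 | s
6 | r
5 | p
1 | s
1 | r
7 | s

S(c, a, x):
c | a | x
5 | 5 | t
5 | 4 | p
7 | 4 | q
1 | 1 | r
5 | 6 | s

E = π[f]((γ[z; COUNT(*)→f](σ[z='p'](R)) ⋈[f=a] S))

Stepwise |·|:
  R → 6
  σ[z='p'](R) → 1
  γ[z; COUNT(*)→f](σ[z='p'](R)) → 1
  S → 5
  (γ[z; COUNT(*)→f](σ[z='p'](R)) ⋈[f=a] S) → 1
  π[f]((γ[z; COUNT(*)→f](σ[z='p'](R)) ⋈[f=a] S)) → 1

|E| = 1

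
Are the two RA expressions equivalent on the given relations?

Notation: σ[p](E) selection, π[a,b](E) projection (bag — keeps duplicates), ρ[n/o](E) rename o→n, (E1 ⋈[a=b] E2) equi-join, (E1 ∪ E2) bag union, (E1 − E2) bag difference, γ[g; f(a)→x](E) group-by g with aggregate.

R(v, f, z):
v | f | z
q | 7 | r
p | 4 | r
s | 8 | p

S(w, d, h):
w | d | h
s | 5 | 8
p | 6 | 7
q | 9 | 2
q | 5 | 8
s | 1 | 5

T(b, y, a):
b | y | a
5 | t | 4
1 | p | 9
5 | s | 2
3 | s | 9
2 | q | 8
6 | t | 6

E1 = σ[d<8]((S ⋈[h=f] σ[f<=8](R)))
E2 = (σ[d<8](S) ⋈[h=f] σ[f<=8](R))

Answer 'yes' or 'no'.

E1 per-node cardinality:
  S → 5
  R → 3
  σ[f<=8](R) → 3
  (S ⋈[h=f] σ[f<=8](R)) → 3
  σ[d<8]((S ⋈[h=f] σ[f<=8](R))) → 3
E2 per-node cardinality:
  S → 5
  σ[d<8](S) → 4
  R → 3
  σ[f<=8](R) → 3
  (σ[d<8](S) ⋈[h=f] σ[f<=8](R)) → 3

E1 and E2 produce the same multiset:
w | d | h | v | f | z
p | 6 | 7 | q | 7 | r
q | 5 | 8 | s | 8 | p
s | 5 | 8 | s | 8 | p

yes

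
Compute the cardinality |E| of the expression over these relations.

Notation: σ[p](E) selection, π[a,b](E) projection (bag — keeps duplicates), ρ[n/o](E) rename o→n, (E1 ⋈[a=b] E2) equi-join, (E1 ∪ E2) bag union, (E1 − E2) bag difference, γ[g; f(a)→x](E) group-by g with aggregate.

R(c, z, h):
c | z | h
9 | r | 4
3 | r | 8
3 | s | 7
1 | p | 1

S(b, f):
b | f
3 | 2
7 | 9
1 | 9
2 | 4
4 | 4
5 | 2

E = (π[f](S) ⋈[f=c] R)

Row counts bottom-up:
  S → 6
  π[f](S) → 6
  R → 4
  (π[f](S) ⋈[f=c] R) → 2

|E| = 2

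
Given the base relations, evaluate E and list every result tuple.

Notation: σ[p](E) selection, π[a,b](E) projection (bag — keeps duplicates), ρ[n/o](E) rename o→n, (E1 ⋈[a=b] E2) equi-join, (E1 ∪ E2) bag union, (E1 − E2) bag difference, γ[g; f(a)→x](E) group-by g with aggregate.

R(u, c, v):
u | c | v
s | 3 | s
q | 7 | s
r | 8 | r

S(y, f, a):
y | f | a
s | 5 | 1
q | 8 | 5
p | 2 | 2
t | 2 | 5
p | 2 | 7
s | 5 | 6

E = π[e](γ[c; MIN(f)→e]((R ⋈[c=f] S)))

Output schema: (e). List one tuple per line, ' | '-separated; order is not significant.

Stepwise |·|:
  R → 3
  S → 6
  (R ⋈[c=f] S) → 1
  γ[c; MIN(f)→e]((R ⋈[c=f] S)) → 1
  π[e](γ[c; MIN(f)→e]((R ⋈[c=f] S))) → 1

== RESULT ==
e
8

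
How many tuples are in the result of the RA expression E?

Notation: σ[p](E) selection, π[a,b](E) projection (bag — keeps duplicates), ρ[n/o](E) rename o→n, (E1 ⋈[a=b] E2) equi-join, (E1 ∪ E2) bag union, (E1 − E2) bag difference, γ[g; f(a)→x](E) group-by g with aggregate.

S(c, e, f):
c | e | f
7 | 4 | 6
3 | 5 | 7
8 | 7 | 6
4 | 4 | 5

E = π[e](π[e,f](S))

Per-node cardinality:
  S → 4
  π[e,f](S) → 4
  π[e](π[e,f](S)) → 4

|E| = 4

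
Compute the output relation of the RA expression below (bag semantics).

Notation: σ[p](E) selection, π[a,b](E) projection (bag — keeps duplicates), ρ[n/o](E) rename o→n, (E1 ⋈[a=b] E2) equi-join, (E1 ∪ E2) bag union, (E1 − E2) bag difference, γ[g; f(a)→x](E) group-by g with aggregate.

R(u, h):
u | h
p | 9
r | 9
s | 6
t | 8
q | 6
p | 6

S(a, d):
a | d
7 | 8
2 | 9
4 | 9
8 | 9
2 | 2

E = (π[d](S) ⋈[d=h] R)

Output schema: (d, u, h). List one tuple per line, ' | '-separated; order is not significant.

Row counts bottom-up:
  S → 5
  π[d](S) → 5
  R → 6
  (π[d](S) ⋈[d=h] R) → 7

== RESULT ==
d | u | h
8 | t | 8
9 | p | 9
9 | p | 9
9 | p | 9
9 | r | 9
9 | r | 9
9 | r | 9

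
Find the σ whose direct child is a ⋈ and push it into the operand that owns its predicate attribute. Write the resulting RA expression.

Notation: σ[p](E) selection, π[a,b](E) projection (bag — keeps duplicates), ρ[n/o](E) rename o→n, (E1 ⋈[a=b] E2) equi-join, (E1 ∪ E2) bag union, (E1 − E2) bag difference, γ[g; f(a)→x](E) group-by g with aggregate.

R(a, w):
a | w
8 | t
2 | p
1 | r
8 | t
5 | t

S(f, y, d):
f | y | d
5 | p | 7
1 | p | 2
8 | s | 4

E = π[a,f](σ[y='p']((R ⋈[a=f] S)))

σ filters on y, owned by the right side.
E' = π[a,f]((R ⋈[a=f] σ[y='p'](S)))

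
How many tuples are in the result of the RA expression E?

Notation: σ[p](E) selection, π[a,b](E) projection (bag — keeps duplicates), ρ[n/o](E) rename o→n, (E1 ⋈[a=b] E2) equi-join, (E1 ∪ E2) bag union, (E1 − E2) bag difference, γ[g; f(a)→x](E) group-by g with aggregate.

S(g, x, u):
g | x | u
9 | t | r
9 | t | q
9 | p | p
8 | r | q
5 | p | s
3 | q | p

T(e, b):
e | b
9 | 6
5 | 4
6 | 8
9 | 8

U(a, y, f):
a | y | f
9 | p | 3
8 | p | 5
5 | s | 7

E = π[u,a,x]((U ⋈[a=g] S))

Subexpression sizes:
  U → 3
  S → 6
  (U ⋈[a=g] S) → 5
  π[u,a,x]((U ⋈[a=g] S)) → 5

|E| = 5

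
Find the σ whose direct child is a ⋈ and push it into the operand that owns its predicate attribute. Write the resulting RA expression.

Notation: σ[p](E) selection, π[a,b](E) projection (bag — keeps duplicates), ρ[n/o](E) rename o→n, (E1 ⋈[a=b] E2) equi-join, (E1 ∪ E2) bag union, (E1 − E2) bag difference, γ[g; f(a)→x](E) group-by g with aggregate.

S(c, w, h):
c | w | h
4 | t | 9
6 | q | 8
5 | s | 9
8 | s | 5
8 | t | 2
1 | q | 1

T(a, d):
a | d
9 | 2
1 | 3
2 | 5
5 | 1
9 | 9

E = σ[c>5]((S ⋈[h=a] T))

σ filters on c, owned by the left side.
E' = (σ[c>5](S) ⋈[h=a] T)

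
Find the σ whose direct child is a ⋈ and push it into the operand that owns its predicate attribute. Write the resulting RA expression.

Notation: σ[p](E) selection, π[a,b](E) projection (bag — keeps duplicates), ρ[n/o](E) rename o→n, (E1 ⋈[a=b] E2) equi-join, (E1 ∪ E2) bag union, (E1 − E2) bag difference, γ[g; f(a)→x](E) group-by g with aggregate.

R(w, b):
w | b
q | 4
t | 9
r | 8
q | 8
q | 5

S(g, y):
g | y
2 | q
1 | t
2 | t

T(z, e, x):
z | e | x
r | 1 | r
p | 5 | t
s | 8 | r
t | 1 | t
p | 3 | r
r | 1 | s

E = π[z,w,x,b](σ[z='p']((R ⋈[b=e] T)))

σ filters on z, owned by the right side.
E' = π[z,w,x,b]((R ⋈[b=e] σ[z='p'](T)))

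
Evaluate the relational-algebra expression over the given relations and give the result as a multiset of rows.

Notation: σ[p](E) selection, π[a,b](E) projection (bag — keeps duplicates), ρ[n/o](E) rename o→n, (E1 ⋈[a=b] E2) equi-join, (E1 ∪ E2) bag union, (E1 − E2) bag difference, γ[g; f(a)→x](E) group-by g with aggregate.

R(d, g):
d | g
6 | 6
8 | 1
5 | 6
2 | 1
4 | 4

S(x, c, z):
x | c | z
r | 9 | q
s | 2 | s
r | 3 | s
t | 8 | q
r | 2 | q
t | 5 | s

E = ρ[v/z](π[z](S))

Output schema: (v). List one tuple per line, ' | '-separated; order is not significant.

Stepwise |·|:
  S → 6
  π[z](S) → 6
  ρ[v/z](π[z](S)) → 6

== RESULT ==
v
q
q
q
s
s
s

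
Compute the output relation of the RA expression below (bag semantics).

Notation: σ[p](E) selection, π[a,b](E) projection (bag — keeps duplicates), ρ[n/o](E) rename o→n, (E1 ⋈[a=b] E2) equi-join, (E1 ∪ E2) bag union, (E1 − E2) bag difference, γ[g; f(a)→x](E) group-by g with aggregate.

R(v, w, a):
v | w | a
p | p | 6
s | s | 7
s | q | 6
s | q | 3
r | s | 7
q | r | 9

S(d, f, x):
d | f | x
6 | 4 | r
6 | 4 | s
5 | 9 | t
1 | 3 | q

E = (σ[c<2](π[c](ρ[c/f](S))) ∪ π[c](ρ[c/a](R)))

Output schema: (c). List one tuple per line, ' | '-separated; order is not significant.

Per-node cardinality:
  S → 4
  ρ[c/f](S) → 4
  π[c](ρ[c/f](S)) → 4
  σ[c<2](π[c](ρ[c/f](S))) → 0
  R → 6
  ρ[c/a](R) → 6
  π[c](ρ[c/a](R)) → 6
  (σ[c<2](π[c](ρ[c/f](S))) ∪ π[c](ρ[c/a](R))) → 6

== RESULT ==
c
3
6
6
7
7
9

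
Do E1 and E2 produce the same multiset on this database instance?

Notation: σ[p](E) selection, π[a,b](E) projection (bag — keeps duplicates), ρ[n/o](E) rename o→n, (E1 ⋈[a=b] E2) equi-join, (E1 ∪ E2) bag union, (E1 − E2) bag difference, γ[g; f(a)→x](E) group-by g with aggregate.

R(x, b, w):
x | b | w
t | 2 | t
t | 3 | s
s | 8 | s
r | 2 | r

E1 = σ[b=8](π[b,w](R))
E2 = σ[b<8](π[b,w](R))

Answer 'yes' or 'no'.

E1 per-node cardinality:
  R → 4
  π[b,w](R) → 4
  σ[b=8](π[b,w](R)) → 1
E2 per-node cardinality:
  R → 4
  π[b,w](R) → 4
  σ[b<8](π[b,w](R)) → 3

E1 result:
b | w
8 | s
E2 result:
b | w
2 | r
2 | t
3 | s
Witness: (2, 'r') appears 0× in E1 but 1× in E2.

no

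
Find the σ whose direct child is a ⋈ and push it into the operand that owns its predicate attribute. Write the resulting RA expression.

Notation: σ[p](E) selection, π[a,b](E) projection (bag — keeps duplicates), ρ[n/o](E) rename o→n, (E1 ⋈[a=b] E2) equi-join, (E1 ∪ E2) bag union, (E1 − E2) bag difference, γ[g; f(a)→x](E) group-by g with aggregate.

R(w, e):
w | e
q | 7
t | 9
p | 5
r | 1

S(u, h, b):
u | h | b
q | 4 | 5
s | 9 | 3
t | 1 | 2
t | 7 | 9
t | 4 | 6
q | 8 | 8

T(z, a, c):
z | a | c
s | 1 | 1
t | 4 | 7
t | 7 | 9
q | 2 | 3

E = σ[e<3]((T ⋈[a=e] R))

σ filters on e, owned by the right side.
E' = (T ⋈[a=e] σ[e<3](R))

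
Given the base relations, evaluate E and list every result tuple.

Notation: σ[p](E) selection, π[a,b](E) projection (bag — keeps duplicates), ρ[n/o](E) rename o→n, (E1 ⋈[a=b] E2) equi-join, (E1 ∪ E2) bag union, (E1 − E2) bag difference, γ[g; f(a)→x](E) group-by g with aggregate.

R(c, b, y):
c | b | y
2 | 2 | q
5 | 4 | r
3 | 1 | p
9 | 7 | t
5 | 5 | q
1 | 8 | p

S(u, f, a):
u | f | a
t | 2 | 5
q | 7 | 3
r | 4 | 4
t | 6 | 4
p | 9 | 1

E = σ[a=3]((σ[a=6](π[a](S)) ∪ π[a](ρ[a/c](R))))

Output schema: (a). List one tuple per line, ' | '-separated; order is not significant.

Row counts bottom-up:
  S → 5
  π[a](S) → 5
  σ[a=6](π[a](S)) → 0
  R → 6
  ρ[a/c](R) → 6
  π[a](ρ[a/c](R)) → 6
  (σ[a=6](π[a](S)) ∪ π[a](ρ[a/c](R))) → 6
  σ[a=3]((σ[a=6](π[a](S)) ∪ π[a](ρ[a/c](R)))) → 1

== RESULT ==
a
3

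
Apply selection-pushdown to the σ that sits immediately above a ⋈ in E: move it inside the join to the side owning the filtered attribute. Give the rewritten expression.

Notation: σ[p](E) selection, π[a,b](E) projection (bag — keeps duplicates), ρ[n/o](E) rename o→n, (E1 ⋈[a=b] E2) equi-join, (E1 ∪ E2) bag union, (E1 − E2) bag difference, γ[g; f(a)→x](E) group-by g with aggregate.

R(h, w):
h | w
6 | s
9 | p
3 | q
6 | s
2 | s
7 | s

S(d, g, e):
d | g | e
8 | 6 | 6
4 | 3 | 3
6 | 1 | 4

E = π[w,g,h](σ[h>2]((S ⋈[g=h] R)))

σ filters on h, owned by the right side.
E' = π[w,g,h]((S ⋈[g=h] σ[h>2](R)))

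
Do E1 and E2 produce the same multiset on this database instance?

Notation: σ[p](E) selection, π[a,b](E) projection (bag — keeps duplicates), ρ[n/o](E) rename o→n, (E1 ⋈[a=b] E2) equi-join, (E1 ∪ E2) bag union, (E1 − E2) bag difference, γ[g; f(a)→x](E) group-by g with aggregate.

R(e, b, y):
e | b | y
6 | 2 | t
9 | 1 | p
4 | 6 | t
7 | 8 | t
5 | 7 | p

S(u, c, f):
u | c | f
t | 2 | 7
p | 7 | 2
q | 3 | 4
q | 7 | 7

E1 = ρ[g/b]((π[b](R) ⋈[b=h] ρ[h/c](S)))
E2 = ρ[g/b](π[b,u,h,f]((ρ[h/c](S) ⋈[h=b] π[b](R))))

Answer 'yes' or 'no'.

E1 subexpression sizes:
  R → 5
  π[b](R) → 5
  S → 4
  ρ[h/c](S) → 4
  (π[b](R) ⋈[b=h] ρ[h/c](S)) → 3
  ρ[g/b]((π[b](R) ⋈[b=h] ρ[h/c](S))) → 3
E2 subexpression sizes:
  S → 4
  ρ[h/c](S) → 4
  R → 5
  π[b](R) → 5
  (ρ[h/c](S) ⋈[h=b] π[b](R)) → 3
  π[b,u,h,f]((ρ[h/c](S) ⋈[h=b] π[b](R))) → 3
  ρ[g/b](π[b,u,h,f]((ρ[h/c](S) ⋈[h=b] π[b](R)))) → 3

E1 and E2 produce the same multiset:
g | u | h | f
2 | t | 2 | 7
7 | p | 7 | 2
7 | q | 7 | 7

yes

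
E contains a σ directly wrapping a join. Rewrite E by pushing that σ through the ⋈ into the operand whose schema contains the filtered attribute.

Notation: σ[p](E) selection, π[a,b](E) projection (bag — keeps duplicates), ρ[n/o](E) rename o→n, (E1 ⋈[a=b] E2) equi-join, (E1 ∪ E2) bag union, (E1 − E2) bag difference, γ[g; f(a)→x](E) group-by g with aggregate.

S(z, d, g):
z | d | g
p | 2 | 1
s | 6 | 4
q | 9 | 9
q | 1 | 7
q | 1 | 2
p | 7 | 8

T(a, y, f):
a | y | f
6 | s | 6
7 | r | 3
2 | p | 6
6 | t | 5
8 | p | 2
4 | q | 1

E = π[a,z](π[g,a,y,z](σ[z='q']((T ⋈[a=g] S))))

σ filters on z, owned by the right side.
E' = π[a,z](π[g,a,y,z]((T ⋈[a=g] σ[z='q'](S))))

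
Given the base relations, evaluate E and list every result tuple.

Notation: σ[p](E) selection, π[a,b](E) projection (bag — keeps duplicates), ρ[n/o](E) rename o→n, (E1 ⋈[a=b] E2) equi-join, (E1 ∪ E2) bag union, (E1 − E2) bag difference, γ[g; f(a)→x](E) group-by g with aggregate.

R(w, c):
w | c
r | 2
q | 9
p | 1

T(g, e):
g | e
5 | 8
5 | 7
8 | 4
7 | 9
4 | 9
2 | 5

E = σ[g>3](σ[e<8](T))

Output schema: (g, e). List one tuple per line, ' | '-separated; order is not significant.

Subexpression sizes:
  T → 6
  σ[e<8](T) → 3
  σ[g>3](σ[e<8](T)) → 2

== RESULT ==
g | e
5 | 7
8 | 4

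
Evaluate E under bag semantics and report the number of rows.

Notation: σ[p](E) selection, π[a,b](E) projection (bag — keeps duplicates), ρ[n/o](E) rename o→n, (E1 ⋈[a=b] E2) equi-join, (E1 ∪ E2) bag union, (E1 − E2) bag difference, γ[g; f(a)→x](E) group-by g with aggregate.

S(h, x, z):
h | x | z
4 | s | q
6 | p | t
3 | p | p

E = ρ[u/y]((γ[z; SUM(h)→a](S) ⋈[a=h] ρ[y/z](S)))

Row counts bottom-up:
  S → 3
  γ[z; SUM(h)→a](S) → 3
  S → 3
  ρ[y/z](S) → 3
  (γ[z; SUM(h)→a](S) ⋈[a=h] ρ[y/z](S)) → 3
  ρ[u/y]((γ[z; SUM(h)→a](S) ⋈[a=h] ρ[y/z](S))) → 3

|E| = 3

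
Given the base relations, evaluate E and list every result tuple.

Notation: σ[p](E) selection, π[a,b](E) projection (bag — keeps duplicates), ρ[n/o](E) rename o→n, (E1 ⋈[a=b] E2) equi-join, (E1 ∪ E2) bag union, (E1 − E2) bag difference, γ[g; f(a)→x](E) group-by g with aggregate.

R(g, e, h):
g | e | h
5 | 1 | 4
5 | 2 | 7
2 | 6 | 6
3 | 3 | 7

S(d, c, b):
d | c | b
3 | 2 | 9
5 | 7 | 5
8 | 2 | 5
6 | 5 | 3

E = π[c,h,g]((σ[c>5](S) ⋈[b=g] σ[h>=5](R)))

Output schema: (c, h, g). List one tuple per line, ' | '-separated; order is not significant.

Stepwise |·|:
  S → 4
  σ[c>5](S) → 1
  R → 4
  σ[h>=5](R) → 3
  (σ[c>5](S) ⋈[b=g] σ[h>=5](R)) → 1
  π[c,h,g]((σ[c>5](S) ⋈[b=g] σ[h>=5](R))) → 1

== RESULT ==
c | h | g
7 | 7 | 5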